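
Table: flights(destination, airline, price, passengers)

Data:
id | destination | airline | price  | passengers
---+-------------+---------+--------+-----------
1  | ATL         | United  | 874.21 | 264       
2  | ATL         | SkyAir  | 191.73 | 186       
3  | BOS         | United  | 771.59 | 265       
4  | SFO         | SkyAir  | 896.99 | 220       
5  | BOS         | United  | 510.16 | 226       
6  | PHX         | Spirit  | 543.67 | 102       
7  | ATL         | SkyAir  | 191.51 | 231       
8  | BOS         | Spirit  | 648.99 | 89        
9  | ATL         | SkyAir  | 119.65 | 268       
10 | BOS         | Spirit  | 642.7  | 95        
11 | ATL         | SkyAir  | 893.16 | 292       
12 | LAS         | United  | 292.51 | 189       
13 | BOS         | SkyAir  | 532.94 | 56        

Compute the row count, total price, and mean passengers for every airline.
SELECT airline,
       COUNT(*) as cnt,
       SUM(price) as total_price,
       AVG(passengers) as avg_passengers
FROM flights
GROUP BY airline

Result:
  SkyAir: 6 records, 2825.98 total price, 208.83 avg passengers
  Spirit: 3 records, 1835.36 total price, 95.33 avg passengers
  United: 4 records, 2448.47 total price, 236.00 avg passengers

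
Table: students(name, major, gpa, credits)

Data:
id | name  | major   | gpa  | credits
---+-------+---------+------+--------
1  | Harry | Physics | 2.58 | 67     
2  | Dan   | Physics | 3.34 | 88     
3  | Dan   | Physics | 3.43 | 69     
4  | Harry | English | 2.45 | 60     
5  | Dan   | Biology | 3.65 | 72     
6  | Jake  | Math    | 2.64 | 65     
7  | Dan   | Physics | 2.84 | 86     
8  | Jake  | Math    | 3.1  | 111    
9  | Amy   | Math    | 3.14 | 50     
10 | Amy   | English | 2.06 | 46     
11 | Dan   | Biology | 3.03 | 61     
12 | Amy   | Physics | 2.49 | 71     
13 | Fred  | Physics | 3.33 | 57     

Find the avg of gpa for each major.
SELECT major, AVG(gpa) as result
FROM students
GROUP BY major

Result:
  Biology: 3.34
  English: 2.26
  Math: 2.96
  Physics: 3.00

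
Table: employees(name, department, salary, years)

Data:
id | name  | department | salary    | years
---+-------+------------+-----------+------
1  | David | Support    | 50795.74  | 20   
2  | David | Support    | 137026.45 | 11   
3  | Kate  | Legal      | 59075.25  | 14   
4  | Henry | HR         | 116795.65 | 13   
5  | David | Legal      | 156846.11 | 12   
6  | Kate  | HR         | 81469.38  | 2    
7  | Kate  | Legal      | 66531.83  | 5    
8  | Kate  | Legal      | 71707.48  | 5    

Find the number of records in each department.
SELECT department, COUNT(*) as count
FROM employees
GROUP BY department

Result:
  HR: 2
  Legal: 4
  Support: 2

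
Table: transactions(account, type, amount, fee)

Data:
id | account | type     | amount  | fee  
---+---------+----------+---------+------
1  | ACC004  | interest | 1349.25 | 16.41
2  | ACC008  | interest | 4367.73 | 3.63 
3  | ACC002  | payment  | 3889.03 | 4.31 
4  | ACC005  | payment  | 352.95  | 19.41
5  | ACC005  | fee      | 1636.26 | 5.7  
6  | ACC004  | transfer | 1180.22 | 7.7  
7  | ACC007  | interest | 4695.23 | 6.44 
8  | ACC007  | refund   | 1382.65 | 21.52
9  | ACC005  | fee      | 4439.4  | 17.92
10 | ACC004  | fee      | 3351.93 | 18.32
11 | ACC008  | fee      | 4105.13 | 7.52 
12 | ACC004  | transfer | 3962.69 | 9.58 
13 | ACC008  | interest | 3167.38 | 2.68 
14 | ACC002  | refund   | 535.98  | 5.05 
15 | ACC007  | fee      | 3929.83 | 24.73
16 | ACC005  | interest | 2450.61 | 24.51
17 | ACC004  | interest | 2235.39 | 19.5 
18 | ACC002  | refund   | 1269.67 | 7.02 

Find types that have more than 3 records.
SELECT type, COUNT(*) as cnt
FROM transactions
GROUP BY type
HAVING COUNT(*) > 3

Result:
  fee: 5
  interest: 6

Note: HAVING filters groups after aggregation, WHERE filters rows before.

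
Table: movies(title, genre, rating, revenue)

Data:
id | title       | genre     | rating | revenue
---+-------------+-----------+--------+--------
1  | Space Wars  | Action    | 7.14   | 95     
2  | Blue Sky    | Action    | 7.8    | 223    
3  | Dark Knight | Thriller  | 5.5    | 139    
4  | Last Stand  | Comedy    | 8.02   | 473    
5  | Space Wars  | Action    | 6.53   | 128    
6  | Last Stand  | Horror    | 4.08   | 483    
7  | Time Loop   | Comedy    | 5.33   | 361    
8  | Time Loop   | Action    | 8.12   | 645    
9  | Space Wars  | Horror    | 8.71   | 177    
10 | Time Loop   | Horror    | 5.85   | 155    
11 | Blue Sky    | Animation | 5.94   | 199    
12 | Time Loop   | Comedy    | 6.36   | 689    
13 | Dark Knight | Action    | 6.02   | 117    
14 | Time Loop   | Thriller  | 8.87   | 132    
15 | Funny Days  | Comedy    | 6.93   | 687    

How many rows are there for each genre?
SELECT genre, COUNT(*) as count
FROM movies
GROUP BY genre

Result:
  Action: 5
  Animation: 1
  Comedy: 4
  Horror: 3
  Thriller: 2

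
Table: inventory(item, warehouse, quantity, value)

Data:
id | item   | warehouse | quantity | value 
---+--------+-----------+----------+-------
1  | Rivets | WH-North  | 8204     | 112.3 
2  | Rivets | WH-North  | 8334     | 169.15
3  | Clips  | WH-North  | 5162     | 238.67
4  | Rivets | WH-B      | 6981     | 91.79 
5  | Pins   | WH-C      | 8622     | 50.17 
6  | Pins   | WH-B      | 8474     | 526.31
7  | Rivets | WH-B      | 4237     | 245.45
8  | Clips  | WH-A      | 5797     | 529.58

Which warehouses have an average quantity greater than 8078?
SELECT warehouse, AVG(quantity)
FROM inventory
GROUP BY warehouse
HAVING AVG(quantity) > 8078

Result:
  WH-C: avg=8622.00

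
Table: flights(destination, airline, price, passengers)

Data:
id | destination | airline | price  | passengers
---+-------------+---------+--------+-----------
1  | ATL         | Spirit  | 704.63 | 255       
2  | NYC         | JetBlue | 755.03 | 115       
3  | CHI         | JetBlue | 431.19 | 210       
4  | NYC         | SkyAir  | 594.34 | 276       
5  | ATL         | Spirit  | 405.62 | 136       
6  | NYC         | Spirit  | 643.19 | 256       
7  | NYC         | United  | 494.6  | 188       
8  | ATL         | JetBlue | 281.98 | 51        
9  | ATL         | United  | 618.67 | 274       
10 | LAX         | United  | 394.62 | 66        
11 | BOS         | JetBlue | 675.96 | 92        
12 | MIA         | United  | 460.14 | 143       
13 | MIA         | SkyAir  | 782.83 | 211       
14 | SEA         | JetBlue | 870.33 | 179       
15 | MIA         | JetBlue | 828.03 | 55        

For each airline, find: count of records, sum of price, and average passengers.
SELECT airline,
       COUNT(*) as cnt,
       SUM(price) as total_price,
       AVG(passengers) as avg_passengers
FROM flights
GROUP BY airline

Result:
  JetBlue: 6 records, 3842.52 total price, 117.00 avg passengers
  SkyAir: 2 records, 1377.17 total price, 243.50 avg passengers
  Spirit: 3 records, 1753.44 total price, 215.67 avg passengers
  United: 4 records, 1968.03 total price, 167.75 avg passengers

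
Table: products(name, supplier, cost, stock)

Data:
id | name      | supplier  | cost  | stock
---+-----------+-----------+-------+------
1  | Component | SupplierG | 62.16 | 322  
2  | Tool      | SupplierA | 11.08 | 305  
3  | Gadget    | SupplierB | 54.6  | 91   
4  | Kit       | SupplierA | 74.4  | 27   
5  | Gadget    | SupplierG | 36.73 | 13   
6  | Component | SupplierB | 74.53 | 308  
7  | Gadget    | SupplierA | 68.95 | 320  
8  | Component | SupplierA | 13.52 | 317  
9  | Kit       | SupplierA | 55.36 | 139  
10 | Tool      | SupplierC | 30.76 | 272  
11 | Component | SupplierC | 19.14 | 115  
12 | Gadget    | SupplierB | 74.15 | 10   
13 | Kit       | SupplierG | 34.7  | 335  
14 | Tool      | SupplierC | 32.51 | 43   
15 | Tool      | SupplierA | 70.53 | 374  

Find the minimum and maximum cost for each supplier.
SELECT supplier, MIN(cost), MAX(cost)
FROM products
GROUP BY supplier

Result:
  SupplierA: min=11.08, max=74.40
  SupplierB: min=54.60, max=74.53
  SupplierC: min=19.14, max=32.51
  SupplierG: min=34.70, max=62.16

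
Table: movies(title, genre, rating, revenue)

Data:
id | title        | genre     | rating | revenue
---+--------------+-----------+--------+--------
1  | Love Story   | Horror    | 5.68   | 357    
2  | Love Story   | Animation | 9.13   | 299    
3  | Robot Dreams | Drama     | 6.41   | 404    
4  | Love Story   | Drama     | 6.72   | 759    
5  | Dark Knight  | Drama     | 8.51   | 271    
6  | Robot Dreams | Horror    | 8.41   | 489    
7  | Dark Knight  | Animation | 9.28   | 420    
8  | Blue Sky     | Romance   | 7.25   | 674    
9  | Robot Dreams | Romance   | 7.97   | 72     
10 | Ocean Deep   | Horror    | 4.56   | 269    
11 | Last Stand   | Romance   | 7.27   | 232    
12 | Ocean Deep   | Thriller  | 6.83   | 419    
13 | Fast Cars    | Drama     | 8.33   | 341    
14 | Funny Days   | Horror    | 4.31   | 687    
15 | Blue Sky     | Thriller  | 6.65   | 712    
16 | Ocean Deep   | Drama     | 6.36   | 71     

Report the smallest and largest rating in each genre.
SELECT genre, MIN(rating), MAX(rating)
FROM movies
GROUP BY genre

Result:
  Animation: min=9.13, max=9.28
  Drama: min=6.36, max=8.51
  Horror: min=4.31, max=8.41
  Romance: min=7.25, max=7.97
  Thriller: min=6.65, max=6.83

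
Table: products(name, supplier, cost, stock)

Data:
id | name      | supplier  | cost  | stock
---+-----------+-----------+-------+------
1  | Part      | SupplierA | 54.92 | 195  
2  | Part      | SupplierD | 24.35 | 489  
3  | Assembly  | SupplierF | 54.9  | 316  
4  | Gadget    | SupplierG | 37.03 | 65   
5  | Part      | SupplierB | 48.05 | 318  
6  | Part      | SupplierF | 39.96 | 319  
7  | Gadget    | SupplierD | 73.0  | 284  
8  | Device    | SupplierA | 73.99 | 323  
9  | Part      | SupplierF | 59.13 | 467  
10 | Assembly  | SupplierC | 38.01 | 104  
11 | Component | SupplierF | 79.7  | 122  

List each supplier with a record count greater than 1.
SELECT supplier, COUNT(*) as cnt
FROM products
GROUP BY supplier
HAVING COUNT(*) > 1

Result:
  SupplierA: 2
  SupplierD: 2
  SupplierF: 4

Note: HAVING filters groups after aggregation, WHERE filters rows before.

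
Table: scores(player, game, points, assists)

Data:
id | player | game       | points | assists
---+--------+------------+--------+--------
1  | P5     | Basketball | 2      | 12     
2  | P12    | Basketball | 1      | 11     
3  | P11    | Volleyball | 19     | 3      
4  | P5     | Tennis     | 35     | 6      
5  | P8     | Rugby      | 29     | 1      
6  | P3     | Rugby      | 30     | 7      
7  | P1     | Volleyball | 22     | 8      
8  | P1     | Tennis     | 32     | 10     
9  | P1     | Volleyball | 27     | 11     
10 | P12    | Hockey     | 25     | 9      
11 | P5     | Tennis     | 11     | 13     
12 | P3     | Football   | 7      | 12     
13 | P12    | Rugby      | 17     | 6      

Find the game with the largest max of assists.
SELECT game, MAX(assists) as val
FROM scores
GROUP BY game
ORDER BY val DESC
LIMIT 1

Result: Tennis with max(assists) = 13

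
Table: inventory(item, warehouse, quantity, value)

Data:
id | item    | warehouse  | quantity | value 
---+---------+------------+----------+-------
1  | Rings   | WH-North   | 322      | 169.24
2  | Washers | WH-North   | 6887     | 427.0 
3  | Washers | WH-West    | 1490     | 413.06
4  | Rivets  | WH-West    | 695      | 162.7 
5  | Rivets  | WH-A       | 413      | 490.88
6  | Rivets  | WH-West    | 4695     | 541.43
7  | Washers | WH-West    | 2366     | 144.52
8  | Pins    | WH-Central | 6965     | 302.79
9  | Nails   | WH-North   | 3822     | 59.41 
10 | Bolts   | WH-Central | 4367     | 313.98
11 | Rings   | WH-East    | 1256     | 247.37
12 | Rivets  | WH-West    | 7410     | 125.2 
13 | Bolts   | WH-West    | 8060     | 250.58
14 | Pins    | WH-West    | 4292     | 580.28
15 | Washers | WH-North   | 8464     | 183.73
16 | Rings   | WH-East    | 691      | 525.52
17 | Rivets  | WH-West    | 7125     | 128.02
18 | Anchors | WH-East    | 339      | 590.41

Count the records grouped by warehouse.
SELECT warehouse, COUNT(*) as count
FROM inventory
GROUP BY warehouse

Result:
  WH-A: 1
  WH-Central: 2
  WH-East: 3
  WH-North: 4
  WH-West: 8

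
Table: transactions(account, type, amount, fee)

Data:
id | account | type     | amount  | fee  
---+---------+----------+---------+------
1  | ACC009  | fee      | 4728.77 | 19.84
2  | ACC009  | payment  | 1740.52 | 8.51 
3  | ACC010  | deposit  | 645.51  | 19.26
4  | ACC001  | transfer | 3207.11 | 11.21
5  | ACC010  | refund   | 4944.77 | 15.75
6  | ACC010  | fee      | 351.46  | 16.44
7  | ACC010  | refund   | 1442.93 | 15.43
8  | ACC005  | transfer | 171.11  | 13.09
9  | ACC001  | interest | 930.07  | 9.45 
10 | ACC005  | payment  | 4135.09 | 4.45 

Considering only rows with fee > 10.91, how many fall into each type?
SELECT type, COUNT(*)
FROM transactions
WHERE fee > 10.91
GROUP BY type

Note: WHERE filters rows before grouping.

Result:
  deposit: 1
  fee: 2
  refund: 2
  transfer: 2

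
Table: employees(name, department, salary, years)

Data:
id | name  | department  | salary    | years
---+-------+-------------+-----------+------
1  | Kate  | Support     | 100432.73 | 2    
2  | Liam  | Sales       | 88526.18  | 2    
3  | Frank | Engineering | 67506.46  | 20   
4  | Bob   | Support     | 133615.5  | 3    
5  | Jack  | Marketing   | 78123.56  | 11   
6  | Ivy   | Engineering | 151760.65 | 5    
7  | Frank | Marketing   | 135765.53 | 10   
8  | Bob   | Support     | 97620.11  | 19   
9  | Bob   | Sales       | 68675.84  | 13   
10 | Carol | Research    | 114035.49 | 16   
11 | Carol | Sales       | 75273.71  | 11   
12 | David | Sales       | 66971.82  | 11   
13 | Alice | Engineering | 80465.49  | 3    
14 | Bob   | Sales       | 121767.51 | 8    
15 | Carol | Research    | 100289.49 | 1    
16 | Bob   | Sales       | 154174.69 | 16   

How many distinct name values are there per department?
SELECT department, COUNT(DISTINCT name)
FROM employees
GROUP BY department

Result:
  Engineering: 3 distinct
  Marketing: 2 distinct
  Research: 1 distinct
  Sales: 4 distinct
  Support: 2 distinct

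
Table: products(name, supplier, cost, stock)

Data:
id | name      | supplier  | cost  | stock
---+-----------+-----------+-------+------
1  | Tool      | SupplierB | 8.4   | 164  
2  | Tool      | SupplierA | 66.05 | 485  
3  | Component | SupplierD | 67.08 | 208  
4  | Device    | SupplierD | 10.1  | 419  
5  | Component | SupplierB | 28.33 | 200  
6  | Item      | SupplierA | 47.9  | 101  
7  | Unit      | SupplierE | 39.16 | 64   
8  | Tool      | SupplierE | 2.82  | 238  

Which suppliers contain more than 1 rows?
SELECT supplier, COUNT(*) as cnt
FROM products
GROUP BY supplier
HAVING COUNT(*) > 1

Result:
  SupplierA: 2
  SupplierB: 2
  SupplierD: 2
  SupplierE: 2

Note: HAVING filters groups after aggregation, WHERE filters rows before.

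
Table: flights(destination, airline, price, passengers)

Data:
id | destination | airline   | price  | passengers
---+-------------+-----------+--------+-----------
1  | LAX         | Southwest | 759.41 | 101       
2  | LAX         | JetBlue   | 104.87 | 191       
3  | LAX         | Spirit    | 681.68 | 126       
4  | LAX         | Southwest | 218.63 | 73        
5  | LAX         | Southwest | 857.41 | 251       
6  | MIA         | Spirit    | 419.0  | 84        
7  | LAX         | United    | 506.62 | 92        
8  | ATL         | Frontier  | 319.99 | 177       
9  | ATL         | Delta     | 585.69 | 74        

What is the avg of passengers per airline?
SELECT airline, AVG(passengers) as result
FROM flights
GROUP BY airline

Result:
  Delta: 74.00
  Frontier: 177.00
  JetBlue: 191.00
  Southwest: 141.67
  Spirit: 105.00
  United: 92.00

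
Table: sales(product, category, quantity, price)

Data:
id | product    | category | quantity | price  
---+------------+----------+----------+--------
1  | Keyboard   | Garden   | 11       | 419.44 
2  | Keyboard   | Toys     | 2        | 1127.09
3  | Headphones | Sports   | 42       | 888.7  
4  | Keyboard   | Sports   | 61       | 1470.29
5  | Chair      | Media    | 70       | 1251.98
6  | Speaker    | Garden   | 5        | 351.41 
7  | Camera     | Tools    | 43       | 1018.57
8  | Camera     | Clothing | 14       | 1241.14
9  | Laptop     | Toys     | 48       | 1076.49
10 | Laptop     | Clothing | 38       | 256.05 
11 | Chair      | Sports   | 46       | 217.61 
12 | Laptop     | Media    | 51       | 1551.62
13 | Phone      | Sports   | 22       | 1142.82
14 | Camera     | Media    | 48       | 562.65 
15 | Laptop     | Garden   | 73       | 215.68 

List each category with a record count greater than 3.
SELECT category, COUNT(*) as cnt
FROM sales
GROUP BY category
HAVING COUNT(*) > 3

Result:
  Sports: 4

Note: HAVING filters groups after aggregation, WHERE filters rows before.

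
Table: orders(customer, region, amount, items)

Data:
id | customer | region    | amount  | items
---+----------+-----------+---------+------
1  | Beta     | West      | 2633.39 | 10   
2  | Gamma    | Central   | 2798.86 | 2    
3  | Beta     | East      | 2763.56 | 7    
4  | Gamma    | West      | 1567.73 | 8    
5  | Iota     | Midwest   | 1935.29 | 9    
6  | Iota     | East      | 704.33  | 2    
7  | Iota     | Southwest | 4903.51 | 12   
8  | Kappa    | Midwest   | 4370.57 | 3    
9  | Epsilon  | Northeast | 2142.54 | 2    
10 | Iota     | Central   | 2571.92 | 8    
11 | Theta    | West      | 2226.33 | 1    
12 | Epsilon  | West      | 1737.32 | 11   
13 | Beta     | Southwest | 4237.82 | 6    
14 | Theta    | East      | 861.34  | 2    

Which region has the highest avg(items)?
SELECT region, AVG(items) as val
FROM orders
GROUP BY region
ORDER BY val DESC
LIMIT 1

Result: Southwest with avg(items) = 9.00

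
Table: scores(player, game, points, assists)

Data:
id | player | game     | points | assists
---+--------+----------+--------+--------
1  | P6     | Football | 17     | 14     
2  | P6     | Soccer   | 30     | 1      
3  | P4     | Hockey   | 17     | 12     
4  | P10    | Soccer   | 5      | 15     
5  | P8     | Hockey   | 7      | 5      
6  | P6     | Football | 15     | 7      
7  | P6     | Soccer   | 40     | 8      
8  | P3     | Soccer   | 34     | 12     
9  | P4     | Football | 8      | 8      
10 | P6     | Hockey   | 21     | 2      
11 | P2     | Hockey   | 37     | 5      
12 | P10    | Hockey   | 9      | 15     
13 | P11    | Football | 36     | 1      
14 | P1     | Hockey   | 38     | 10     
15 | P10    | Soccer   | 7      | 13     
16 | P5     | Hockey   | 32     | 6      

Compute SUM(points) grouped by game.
SELECT game, SUM(points) as result
FROM scores
GROUP BY game

Result:
  Football: 76
  Hockey: 161
  Soccer: 116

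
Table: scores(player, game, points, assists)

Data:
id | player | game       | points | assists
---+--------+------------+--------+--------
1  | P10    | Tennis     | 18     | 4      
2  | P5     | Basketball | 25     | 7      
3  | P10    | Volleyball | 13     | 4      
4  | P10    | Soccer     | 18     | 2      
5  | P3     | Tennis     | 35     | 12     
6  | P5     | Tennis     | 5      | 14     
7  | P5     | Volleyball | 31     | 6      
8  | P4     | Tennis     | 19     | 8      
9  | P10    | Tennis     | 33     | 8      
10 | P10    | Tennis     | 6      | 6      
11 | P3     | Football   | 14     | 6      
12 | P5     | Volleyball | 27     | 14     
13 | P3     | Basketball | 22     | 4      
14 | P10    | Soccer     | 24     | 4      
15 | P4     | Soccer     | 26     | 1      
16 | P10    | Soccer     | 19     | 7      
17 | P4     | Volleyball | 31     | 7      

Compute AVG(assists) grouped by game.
SELECT game, AVG(assists) as result
FROM scores
GROUP BY game

Result:
  Basketball: 5.50
  Football: 6.00
  Soccer: 3.50
  Tennis: 8.67
  Volleyball: 7.75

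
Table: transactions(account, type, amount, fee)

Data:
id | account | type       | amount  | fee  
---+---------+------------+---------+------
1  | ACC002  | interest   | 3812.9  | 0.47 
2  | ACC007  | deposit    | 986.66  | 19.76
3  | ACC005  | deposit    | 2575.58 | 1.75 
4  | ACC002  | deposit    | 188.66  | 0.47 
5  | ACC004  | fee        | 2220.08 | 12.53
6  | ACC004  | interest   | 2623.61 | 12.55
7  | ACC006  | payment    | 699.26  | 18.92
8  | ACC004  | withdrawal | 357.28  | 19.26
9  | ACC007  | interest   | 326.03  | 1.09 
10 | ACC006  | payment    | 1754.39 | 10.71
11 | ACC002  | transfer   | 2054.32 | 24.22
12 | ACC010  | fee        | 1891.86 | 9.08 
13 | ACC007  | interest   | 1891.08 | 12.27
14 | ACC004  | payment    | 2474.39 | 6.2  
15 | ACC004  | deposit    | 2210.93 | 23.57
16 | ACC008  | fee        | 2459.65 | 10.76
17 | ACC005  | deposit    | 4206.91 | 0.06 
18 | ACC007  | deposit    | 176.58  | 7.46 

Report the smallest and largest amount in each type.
SELECT type, MIN(amount), MAX(amount)
FROM transactions
GROUP BY type

Result:
  deposit: min=176.58, max=4206.91
  fee: min=1891.86, max=2459.65
  interest: min=326.03, max=3812.90
  payment: min=699.26, max=2474.39
  transfer: min=2054.32, max=2054.32
  withdrawal: min=357.28, max=357.28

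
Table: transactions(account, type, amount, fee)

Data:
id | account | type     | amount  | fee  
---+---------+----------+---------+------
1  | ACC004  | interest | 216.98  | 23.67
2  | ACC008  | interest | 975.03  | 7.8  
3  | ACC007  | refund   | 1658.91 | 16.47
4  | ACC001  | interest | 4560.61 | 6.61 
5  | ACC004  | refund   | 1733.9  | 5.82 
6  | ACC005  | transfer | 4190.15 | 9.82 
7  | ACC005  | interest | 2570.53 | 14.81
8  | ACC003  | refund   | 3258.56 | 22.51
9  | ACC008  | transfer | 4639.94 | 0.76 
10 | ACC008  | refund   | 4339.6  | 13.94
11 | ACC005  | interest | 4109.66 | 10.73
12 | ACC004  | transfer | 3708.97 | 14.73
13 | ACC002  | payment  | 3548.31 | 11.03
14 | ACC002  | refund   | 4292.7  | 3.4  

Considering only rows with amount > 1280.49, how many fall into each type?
SELECT type, COUNT(*)
FROM transactions
WHERE amount > 1280.49
GROUP BY type

Note: WHERE filters rows before grouping.

Result:
  interest: 3
  payment: 1
  refund: 5
  transfer: 3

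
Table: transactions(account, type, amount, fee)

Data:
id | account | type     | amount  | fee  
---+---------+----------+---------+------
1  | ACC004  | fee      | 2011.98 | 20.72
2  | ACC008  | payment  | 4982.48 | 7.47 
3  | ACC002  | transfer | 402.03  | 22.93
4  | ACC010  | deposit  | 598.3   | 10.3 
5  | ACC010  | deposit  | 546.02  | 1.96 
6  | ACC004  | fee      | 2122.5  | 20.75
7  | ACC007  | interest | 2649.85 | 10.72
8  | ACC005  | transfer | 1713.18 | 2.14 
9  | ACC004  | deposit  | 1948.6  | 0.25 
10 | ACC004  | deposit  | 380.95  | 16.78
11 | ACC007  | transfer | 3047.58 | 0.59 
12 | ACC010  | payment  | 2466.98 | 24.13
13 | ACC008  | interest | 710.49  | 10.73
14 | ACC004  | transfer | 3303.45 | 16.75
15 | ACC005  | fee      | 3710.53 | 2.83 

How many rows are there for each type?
SELECT type, COUNT(*) as count
FROM transactions
GROUP BY type

Result:
  deposit: 4
  fee: 3
  interest: 2
  payment: 2
  transfer: 4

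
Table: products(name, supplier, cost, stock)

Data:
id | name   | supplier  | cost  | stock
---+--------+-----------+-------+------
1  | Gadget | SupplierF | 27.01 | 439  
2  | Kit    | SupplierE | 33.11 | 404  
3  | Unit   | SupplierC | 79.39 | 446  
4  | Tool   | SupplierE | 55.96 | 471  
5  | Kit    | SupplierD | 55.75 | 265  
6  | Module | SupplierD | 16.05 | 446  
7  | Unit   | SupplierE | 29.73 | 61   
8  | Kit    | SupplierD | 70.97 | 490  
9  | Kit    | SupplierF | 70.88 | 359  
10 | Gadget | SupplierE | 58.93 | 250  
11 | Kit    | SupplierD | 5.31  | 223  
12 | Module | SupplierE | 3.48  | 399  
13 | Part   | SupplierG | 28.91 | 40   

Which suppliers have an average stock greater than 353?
SELECT supplier, AVG(stock)
FROM products
GROUP BY supplier
HAVING AVG(stock) > 353

Result:
  SupplierC: avg=446.00
  SupplierD: avg=356.00
  SupplierF: avg=399.00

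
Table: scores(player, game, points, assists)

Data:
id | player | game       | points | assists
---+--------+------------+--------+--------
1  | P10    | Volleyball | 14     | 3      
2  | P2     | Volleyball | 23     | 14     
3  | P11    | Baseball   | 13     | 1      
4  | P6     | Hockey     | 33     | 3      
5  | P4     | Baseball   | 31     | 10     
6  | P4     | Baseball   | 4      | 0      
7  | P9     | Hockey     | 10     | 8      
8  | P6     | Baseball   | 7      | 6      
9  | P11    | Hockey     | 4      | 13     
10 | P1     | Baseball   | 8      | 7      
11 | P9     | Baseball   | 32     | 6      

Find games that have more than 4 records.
SELECT game, COUNT(*) as cnt
FROM scores
GROUP BY game
HAVING COUNT(*) > 4

Result:
  Baseball: 6

Note: HAVING filters groups after aggregation, WHERE filters rows before.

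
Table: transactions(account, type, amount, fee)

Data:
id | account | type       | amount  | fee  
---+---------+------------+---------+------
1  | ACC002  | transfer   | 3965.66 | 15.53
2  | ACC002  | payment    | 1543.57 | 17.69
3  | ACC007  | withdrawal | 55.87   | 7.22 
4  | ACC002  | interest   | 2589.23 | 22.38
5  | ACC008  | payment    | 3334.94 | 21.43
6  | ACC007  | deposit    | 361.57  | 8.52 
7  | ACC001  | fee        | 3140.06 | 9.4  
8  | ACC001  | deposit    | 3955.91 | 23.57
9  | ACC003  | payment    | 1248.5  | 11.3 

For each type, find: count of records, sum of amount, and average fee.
SELECT type,
       COUNT(*) as cnt,
       SUM(amount) as total_amount,
       AVG(fee) as avg_fee
FROM transactions
GROUP BY type

Result:
  deposit: 2 records, 4317.48 total amount, 16.05 avg fee
  fee: 1 records, 3140.06 total amount, 9.40 avg fee
  interest: 1 records, 2589.23 total amount, 22.38 avg fee
  payment: 3 records, 6127.01 total amount, 16.81 avg fee
  transfer: 1 records, 3965.66 total amount, 15.53 avg fee
  withdrawal: 1 records, 55.87 total amount, 7.22 avg fee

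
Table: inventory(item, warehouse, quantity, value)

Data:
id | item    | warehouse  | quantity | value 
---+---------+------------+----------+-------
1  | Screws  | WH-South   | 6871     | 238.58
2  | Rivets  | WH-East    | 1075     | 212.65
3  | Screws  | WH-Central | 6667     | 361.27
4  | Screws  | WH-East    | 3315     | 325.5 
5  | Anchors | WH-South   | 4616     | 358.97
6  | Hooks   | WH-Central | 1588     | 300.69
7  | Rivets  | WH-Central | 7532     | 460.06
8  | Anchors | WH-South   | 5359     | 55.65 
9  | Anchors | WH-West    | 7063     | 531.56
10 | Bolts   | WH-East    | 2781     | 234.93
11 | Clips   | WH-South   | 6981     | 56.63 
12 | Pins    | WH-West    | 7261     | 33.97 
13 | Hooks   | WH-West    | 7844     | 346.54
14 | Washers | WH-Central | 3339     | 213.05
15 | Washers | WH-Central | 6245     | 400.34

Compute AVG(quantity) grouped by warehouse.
SELECT warehouse, AVG(quantity) as result
FROM inventory
GROUP BY warehouse

Result:
  WH-Central: 5074.20
  WH-East: 2390.33
  WH-South: 5956.75
  WH-West: 7389.33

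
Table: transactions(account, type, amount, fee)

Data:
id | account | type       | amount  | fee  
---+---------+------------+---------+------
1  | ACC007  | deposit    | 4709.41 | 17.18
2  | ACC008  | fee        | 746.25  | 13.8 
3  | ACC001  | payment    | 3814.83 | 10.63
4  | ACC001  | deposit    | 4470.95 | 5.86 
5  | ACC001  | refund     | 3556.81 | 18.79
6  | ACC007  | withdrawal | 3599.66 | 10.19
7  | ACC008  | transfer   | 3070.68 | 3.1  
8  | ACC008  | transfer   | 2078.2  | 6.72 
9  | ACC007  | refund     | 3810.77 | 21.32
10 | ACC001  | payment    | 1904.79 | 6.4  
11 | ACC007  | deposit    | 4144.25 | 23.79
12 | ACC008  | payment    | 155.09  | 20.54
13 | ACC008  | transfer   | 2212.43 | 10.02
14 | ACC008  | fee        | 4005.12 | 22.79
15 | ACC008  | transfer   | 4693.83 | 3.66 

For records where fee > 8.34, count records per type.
SELECT type, COUNT(*)
FROM transactions
WHERE fee > 8.34
GROUP BY type

Note: WHERE filters rows before grouping.

Result:
  deposit: 2
  fee: 2
  payment: 2
  refund: 2
  transfer: 1
  withdrawal: 1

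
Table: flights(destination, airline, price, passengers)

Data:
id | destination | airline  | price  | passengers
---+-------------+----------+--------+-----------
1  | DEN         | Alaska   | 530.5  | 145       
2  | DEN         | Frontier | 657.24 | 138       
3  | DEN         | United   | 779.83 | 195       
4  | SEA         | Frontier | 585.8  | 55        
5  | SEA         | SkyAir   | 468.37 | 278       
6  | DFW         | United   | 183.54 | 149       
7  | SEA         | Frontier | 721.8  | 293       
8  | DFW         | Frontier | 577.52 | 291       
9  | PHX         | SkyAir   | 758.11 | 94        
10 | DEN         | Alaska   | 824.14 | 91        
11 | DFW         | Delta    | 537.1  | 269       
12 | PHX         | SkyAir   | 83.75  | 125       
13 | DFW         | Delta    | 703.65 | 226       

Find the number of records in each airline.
SELECT airline, COUNT(*) as count
FROM flights
GROUP BY airline

Result:
  Alaska: 2
  Delta: 2
  Frontier: 4
  SkyAir: 3
  United: 2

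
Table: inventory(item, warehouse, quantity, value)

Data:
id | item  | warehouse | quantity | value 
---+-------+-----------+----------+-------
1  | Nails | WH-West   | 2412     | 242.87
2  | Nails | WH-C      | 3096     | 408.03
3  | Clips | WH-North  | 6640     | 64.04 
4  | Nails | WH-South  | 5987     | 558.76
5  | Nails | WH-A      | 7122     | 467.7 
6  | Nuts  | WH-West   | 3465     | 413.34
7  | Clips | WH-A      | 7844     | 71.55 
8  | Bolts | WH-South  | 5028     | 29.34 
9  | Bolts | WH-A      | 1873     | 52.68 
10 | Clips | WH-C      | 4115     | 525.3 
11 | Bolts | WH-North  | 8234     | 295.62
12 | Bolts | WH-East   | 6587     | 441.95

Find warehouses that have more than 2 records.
SELECT warehouse, COUNT(*) as cnt
FROM inventory
GROUP BY warehouse
HAVING COUNT(*) > 2

Result:
  WH-A: 3

Note: HAVING filters groups after aggregation, WHERE filters rows before.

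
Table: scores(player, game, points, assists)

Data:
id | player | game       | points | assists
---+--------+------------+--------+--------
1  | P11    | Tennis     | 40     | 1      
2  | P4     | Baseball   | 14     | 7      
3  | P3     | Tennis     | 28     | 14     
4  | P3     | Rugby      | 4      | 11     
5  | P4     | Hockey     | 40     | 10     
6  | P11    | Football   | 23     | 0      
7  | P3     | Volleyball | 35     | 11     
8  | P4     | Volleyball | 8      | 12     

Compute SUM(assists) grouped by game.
SELECT game, SUM(assists) as result
FROM scores
GROUP BY game

Result:
  Baseball: 7
  Football: 0
  Hockey: 10
  Rugby: 11
  Tennis: 15
  Volleyball: 23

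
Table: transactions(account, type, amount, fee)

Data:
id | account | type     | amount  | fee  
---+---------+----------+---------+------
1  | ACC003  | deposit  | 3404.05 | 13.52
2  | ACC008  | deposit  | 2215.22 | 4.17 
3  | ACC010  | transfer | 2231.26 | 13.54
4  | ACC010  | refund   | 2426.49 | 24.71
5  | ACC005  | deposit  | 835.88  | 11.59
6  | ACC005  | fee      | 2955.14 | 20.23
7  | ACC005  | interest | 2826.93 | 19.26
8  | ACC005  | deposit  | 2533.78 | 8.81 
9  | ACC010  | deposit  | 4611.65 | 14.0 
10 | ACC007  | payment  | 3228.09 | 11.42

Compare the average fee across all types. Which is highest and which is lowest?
SELECT type, AVG(fee)
FROM transactions
GROUP BY type
ORDER BY AVG(fee)

All groups:
  deposit: 10.42
  payment: 11.42
  transfer: 13.54
  interest: 19.26
  fee: 20.23
  refund: 24.71

Highest: refund (24.71)
Lowest: deposit (10.42)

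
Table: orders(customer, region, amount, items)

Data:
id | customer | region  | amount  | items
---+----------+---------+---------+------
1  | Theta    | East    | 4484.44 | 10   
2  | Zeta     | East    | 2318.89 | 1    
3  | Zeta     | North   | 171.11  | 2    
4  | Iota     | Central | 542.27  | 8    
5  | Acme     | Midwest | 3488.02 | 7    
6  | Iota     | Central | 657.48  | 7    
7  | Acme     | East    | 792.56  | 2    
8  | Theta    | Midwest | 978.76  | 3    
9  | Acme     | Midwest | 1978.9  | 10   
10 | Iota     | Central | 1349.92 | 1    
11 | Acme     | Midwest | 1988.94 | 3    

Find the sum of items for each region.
SELECT region, SUM(items) as result
FROM orders
GROUP BY region

Result:
  Central: 16
  East: 13
  Midwest: 23
  North: 2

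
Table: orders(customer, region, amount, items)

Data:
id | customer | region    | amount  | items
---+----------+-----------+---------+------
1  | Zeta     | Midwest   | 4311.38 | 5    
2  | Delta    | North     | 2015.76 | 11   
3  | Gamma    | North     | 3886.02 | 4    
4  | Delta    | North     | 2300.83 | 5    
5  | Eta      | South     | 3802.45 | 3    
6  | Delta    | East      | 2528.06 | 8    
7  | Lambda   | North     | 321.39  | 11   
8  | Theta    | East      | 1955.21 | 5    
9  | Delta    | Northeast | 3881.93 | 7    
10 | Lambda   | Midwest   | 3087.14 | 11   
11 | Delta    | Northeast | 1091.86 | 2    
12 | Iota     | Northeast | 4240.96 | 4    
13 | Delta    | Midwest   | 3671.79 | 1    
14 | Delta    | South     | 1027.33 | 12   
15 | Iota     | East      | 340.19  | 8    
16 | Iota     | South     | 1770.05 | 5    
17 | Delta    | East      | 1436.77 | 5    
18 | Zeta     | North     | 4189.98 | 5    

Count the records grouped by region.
SELECT region, COUNT(*) as count
FROM orders
GROUP BY region

Result:
  East: 4
  Midwest: 3
  North: 5
  Northeast: 3
  South: 3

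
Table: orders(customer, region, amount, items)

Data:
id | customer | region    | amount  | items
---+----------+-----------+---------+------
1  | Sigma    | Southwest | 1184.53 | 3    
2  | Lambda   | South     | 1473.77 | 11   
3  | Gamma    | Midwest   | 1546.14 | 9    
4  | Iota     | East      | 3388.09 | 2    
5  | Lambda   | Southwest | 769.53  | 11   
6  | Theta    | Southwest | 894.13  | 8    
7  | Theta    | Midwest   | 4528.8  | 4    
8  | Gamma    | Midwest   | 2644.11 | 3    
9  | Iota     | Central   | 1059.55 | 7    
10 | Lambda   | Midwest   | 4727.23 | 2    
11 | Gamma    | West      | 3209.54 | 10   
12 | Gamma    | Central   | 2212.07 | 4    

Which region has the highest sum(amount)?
SELECT region, SUM(amount) as val
FROM orders
GROUP BY region
ORDER BY val DESC
LIMIT 1

Result: Midwest with sum(amount) = 13446.28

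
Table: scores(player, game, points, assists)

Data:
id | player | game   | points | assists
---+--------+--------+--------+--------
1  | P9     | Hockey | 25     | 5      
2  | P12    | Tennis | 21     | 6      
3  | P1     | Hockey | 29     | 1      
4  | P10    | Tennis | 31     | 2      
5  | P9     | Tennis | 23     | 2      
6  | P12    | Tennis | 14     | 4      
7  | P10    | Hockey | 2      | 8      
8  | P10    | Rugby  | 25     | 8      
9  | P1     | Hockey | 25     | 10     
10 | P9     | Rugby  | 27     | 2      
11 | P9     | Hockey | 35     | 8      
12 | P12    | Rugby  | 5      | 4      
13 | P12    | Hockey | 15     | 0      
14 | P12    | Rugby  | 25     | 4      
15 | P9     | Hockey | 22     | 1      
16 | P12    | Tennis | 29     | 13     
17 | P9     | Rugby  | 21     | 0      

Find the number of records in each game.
SELECT game, COUNT(*) as count
FROM scores
GROUP BY game

Result:
  Hockey: 7
  Rugby: 5
  Tennis: 5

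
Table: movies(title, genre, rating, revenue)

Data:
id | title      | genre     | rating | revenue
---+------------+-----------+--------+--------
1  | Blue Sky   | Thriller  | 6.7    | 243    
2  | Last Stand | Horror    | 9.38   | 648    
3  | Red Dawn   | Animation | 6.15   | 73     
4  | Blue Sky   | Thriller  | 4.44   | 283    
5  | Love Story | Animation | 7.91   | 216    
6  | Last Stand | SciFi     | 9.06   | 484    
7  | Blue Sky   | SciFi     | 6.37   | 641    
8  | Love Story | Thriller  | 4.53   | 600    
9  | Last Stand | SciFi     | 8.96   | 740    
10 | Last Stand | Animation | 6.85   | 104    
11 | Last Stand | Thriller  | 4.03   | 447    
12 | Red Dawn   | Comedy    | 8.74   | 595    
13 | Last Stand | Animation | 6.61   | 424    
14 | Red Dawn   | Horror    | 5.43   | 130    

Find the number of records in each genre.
SELECT genre, COUNT(*) as count
FROM movies
GROUP BY genre

Result:
  Animation: 4
  Comedy: 1
  Horror: 2
  SciFi: 3
  Thriller: 4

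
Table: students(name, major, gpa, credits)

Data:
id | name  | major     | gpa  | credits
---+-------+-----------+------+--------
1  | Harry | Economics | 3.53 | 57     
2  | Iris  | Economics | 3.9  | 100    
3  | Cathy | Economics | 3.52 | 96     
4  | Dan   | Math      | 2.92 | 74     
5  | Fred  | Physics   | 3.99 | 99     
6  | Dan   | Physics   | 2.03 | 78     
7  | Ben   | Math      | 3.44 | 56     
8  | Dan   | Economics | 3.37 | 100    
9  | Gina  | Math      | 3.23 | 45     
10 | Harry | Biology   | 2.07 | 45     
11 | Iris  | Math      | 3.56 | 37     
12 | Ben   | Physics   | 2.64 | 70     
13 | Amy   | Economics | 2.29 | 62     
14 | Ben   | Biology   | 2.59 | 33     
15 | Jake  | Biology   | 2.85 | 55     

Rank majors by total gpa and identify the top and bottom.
SELECT major, SUM(gpa)
FROM students
GROUP BY major
ORDER BY SUM(gpa)

All groups:
  Biology: 7.51
  Physics: 8.66
  Math: 13.15
  Economics: 16.61

Highest: Economics (16.61)
Lowest: Biology (7.51)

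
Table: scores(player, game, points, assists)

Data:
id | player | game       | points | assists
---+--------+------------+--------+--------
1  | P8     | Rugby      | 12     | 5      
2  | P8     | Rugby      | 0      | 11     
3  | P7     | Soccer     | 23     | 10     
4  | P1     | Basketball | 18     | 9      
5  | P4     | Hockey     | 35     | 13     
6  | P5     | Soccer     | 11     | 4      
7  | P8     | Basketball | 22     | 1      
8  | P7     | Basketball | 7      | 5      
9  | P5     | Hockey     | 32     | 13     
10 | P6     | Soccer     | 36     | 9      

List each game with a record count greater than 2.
SELECT game, COUNT(*) as cnt
FROM scores
GROUP BY game
HAVING COUNT(*) > 2

Result:
  Basketball: 3
  Soccer: 3

Note: HAVING filters groups after aggregation, WHERE filters rows before.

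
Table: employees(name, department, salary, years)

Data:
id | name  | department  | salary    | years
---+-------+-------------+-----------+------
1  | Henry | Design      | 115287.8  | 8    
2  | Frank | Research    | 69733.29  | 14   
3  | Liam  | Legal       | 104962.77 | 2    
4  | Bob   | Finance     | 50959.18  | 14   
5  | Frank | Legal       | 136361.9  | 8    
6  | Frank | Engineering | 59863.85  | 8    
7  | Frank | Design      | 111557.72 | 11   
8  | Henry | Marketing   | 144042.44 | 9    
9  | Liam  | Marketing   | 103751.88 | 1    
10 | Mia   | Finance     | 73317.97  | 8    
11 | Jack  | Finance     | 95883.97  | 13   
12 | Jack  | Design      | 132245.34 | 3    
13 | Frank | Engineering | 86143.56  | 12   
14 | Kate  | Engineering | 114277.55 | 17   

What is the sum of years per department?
SELECT department, SUM(years) as result
FROM employees
GROUP BY department

Result:
  Design: 22
  Engineering: 37
  Finance: 35
  Legal: 10
  Marketing: 10
  Research: 14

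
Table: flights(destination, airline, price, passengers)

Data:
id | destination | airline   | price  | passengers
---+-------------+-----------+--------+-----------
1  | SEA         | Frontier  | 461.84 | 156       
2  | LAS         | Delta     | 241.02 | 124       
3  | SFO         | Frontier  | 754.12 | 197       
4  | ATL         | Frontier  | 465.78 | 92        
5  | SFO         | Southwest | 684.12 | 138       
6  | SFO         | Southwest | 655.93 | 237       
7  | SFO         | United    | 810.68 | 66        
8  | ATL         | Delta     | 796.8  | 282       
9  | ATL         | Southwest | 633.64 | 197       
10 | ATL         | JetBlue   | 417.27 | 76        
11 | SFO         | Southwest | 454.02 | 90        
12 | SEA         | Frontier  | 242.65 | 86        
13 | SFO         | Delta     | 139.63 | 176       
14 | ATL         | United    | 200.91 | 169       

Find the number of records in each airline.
SELECT airline, COUNT(*) as count
FROM flights
GROUP BY airline

Result:
  Delta: 3
  Frontier: 4
  JetBlue: 1
  Southwest: 4
  United: 2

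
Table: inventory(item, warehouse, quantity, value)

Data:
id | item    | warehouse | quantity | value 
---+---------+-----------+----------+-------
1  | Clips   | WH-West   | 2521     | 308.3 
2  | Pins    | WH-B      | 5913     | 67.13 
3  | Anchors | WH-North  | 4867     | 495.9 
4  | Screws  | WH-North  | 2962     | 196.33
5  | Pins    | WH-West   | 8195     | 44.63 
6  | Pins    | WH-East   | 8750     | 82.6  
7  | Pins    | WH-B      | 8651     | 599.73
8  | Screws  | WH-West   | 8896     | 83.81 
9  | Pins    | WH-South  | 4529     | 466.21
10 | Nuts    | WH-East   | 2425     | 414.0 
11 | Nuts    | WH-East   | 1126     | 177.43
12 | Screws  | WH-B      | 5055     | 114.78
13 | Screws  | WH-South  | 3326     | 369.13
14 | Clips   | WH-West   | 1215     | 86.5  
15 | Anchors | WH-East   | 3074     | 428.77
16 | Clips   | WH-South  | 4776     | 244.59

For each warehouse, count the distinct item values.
SELECT warehouse, COUNT(DISTINCT item)
FROM inventory
GROUP BY warehouse

Result:
  WH-B: 2 distinct
  WH-East: 3 distinct
  WH-North: 2 distinct
  WH-South: 3 distinct
  WH-West: 3 distinct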